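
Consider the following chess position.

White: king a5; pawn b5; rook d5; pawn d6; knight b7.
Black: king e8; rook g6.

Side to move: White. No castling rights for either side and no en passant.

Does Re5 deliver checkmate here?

After Re5: black king on e8; in check: yes, from the white rook on e5.
Black has 4 legal replies: Kf8, Kf7, Kd7, Re6.
In check but a legal move exists → not checkmate.

no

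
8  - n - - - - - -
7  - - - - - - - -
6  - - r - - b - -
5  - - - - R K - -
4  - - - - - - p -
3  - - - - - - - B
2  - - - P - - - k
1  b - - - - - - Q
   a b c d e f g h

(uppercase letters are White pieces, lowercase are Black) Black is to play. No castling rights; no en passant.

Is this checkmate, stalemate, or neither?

Black to move; black king on h2.
In check: yes, from the white queen on h1.
Legal moves for Black: Kg3, Kxh1.
Black is in check but has 2 legal moves → neither.

neither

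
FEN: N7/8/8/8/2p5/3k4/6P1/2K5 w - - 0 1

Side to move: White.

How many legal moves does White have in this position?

White to move; king on c1.
In check: no.
Legal moves: Nc7, Nb6, Kb2, Kd1, Kb1, g3, g4.
Count: 7.

7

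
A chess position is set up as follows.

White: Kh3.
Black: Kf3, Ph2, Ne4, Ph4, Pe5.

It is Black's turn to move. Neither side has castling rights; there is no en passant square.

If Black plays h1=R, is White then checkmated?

After h1=R: white king on h3; in check: yes, from the black rook on h1.
King squares — g2: attacked by Kf3; h2: attacked by Rh1; g3: attacked by Kf3; g4: attacked by Kf3; h4: attacked by Rh1.
White has no legal moves → checkmate.

yes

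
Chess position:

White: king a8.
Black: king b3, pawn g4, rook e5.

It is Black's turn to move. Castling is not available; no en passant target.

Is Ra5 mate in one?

no

After Ra5: white king on a8; in check: yes, from the black rook on a5.
White has 2 legal replies: Kb8, Kb7.
In check but a legal move exists → not checkmate.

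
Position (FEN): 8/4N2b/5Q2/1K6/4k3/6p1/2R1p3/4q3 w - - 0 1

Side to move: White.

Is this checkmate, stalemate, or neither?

neither

White to move; white king on b5.
In check: no.
Legal moves for White include: Ng8, Nc8, Ng6, Nc6, Nf5, Nd5, Qh8, Qf8, Qg7, Qf7, Qh6, Qg6+, Qe6+, Qd6, Qc6+, Qb6, Qa6, Qg5, ... (list truncated; more exist).
White has legal moves and is not in check → neither.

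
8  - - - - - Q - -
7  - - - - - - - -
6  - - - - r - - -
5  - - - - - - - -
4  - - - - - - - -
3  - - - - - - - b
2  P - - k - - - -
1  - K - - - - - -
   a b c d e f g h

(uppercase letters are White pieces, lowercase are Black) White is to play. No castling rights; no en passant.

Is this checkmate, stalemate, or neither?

neither

White to move; white king on b1.
In check: no.
Legal moves for White include: Qh8, Qg8, Qe8, Qd8+, Qc8, Qb8, Qa8, Qg7, Qf7, Qe7, Qh6+, Qf6, Qd6+, Qf5, Qc5, Qf4+, Qb4+, Qf3, ... (list truncated; more exist).
White has legal moves and is not in check → neither.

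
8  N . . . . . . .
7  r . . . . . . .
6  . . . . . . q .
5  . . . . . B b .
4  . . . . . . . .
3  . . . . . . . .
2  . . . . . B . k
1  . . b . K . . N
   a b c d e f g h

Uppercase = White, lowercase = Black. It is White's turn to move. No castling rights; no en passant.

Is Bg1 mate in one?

After Bg1: black king on h2; in check: yes, from the white bishop on g1.
Black has 3 legal replies: Kg2, Kxh1, Kxg1.
In check but a legal move exists → not checkmate.

no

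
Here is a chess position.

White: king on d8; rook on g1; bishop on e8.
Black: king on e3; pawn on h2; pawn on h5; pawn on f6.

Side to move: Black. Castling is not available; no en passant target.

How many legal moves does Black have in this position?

Black to move; king on e3.
In check: no.
Legal moves: Kf4, Ke4, Kd4, Kf3, Kd3, Kf2, Ke2, Kd2, hxg1=Q, hxg1=R, hxg1=B, hxg1=N, f5, h4, h1=Q, h1=R, h1=B, h1=N.
Count: 18.

18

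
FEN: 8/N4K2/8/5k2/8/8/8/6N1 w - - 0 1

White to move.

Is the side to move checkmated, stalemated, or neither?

neither

White to move; white king on f7.
In check: no.
Legal moves for White: Kg8, Kf8, Ke8, Kg7, Ke7, Nc8, Nc6, Nb5, Nh3, Nf3, Ne2.
White has 11 legal moves and is not in check → neither.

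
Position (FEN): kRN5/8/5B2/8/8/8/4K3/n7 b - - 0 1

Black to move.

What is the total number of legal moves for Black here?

Black to move; king on a8.
In check: yes, from the white rook on b8.
Legal moves: Kxb8.
Count: 1.

1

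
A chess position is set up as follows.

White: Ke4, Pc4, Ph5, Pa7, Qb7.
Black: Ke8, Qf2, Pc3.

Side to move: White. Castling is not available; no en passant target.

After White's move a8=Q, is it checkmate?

yes

After a8=Q: black king on e8; in check: yes, from the white queen on a8.
King squares — d7: attacked by Qb7; e7: attacked by Qb7; f7: attacked by Qb7; d8: attacked by Qa8; f8: attacked by Qa8.
Black has no legal moves → checkmate.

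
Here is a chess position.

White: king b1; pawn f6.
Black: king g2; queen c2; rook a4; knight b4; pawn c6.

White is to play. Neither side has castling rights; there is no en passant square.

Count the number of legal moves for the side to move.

White to move; king on b1.
In check: yes, from the black queen on c2.
Legal moves: none.
Count: 0.

0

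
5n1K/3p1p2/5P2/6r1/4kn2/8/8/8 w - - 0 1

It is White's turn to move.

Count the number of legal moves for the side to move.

0

White to move; king on h8.
In check: no.
Legal moves: none.
Count: 0.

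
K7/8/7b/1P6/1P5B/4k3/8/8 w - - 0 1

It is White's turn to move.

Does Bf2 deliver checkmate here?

no

After Bf2: black king on e3; in check: yes, from the white bishop on f2.
Black has 7 legal replies: Kf4, Ke4, Kf3, Kd3, Kxf2, Ke2, Kd2.
In check but a legal move exists → not checkmate.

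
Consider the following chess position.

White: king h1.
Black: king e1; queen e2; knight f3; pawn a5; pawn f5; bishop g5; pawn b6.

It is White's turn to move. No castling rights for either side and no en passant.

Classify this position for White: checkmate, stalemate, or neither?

White to move; white king on h1.
In check: no.
King squares — g1: attacked by Nf3; g2: attacked by Qe2; h2: attacked by Qe2.
Legal moves for White: none.
Not in check and no legal moves → stalemate.

stalemate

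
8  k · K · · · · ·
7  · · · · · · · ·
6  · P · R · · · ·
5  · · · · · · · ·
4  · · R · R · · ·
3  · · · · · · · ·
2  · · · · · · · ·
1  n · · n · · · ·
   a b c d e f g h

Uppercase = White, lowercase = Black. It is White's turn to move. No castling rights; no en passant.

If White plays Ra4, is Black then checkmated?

After Ra4: black king on a8; in check: yes, from the white rook on a4.
King squares — a7: attacked by Ra4; b7: attacked by Kc8; b8: attacked by Kc8.
Black has no legal moves → checkmate.

yes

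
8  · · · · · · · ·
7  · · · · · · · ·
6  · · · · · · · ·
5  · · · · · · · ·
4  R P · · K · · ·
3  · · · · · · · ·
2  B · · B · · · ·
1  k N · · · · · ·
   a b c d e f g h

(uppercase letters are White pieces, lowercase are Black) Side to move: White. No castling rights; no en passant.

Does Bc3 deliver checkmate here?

yes

After Bc3: black king on a1; in check: yes, from the white bishop on c3.
King squares — b1: attacked by Ba2; a2: attacked by Ra4; b2: attacked by Bc3.
Black has no legal moves → checkmate.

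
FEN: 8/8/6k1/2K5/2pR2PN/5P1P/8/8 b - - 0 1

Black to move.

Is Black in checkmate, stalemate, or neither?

Black to move; black king on g6.
In check: yes, from the white knight on h4.
Legal moves for Black: Kh7, Kg7, Kf7, Kh6, Kf6, Kg5.
Black is in check but has 6 legal moves → neither.

neither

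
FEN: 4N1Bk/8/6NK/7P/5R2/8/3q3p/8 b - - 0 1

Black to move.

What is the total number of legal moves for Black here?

1

Black to move; king on h8.
In check: yes, from the white knight on g6.
Legal moves: Kxg8.
Count: 1.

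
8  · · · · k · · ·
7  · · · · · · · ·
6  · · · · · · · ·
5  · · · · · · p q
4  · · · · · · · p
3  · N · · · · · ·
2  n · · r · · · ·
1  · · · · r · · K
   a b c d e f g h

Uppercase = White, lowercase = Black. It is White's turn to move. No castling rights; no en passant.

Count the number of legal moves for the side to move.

White to move; king on h1.
In check: yes, from the black rook on e1.
Legal moves: none.
Count: 0.

0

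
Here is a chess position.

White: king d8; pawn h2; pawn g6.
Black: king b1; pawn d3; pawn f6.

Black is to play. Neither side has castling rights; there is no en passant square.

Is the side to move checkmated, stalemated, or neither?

Black to move; black king on b1.
In check: no.
Legal moves for Black: Kc2, Kb2, Ka2, Kc1, Ka1, f5, d2.
Black has 7 legal moves and is not in check → neither.

neither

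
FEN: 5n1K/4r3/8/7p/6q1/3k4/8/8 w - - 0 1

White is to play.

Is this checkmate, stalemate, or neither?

White to move; white king on h8.
In check: no.
King squares — g7: attacked by Qg4; h7: attacked by Re7; g8: attacked by Qg4.
Legal moves for White: none.
Not in check and no legal moves → stalemate.

stalemate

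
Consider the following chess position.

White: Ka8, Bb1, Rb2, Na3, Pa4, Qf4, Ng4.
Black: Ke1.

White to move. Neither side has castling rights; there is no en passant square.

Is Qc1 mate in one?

After Qc1: black king on e1; in check: yes, from the white queen on c1.
King squares — d1: attacked by Qc1; f1: attacked by Qc1; d2: attacked by Qc1; e2: attacked by Rb2; f2: attacked by Rb2.
Black has no legal moves → checkmate.

yes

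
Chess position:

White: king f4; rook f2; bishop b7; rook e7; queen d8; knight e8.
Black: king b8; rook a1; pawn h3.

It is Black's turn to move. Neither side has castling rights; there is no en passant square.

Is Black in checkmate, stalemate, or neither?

neither

Black to move; black king on b8.
In check: yes, from the white queen on d8.
Legal moves for Black: Ka7.
Black is in check but has 1 legal move → neither.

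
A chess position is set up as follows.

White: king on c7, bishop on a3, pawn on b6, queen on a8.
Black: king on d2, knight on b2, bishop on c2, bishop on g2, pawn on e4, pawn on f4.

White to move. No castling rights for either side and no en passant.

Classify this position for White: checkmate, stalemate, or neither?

neither

White to move; white king on c7.
In check: no.
Legal moves for White include: Qh8, Qg8, Qf8, Qe8, Qd8+, Qc8, Qb8, Qb7, Qa7, Qc6, Qa6, Qd5+, Qa5+, Qxe4, Qa4, Kd8, Kc8, Kb8, ... (list truncated; more exist).
White has legal moves and is not in check → neither.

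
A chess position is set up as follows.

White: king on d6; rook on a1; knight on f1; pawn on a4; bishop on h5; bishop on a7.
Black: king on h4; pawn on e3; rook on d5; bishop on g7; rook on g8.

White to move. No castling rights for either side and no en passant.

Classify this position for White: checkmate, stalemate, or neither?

White to move; white king on d6.
In check: yes, from the black rook on d5.
Legal moves for White: Ke7, Kc7, Ke6, Kc6, Kxd5.
White is in check but has 5 legal moves → neither.

neither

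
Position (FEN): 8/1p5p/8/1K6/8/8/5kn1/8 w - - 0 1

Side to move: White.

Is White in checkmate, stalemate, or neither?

White to move; white king on b5.
In check: no.
Legal moves for White: Kb6, Kc5, Ka5, Kc4, Kb4, Ka4.
White has 6 legal moves and is not in check → neither.

neither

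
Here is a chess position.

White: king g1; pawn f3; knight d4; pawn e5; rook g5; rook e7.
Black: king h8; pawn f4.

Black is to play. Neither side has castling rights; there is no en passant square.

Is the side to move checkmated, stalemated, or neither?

stalemate

Black to move; black king on h8.
In check: no.
King squares — g7: attacked by Rg5; h7: attacked by Re7; g8: attacked by Rg5.
Legal moves for Black: none.
Not in check and no legal moves → stalemate.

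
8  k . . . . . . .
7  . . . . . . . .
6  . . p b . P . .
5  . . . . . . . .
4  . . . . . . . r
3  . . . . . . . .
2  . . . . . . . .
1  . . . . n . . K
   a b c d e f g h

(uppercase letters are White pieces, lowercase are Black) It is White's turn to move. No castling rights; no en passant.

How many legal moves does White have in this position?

1

White to move; king on h1.
In check: yes, from the black rook on h4.
Legal moves: Kg1.
Count: 1.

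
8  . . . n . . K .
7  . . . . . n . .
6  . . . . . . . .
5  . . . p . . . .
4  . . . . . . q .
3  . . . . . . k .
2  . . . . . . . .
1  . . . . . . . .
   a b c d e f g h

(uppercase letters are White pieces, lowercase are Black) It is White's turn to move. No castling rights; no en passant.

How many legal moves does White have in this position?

White to move; king on g8.
In check: yes, from the black queen on g4.
Legal moves: Kf8, Kh7.
Count: 2.

2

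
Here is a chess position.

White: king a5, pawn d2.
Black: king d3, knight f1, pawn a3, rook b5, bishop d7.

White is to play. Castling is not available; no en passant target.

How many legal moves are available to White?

2

White to move; king on a5.
In check: yes, from the black rook on b5.
Legal moves: Ka6, Ka4.
Count: 2.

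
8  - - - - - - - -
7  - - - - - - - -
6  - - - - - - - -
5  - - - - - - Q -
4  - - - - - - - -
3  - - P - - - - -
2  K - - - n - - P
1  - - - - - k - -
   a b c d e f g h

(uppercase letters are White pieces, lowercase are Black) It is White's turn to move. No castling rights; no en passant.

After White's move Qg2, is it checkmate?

no

After Qg2: black king on f1; in check: yes, from the white queen on g2.
Black has 2 legal replies: Kxg2, Ke1.
In check but a legal move exists → not checkmate.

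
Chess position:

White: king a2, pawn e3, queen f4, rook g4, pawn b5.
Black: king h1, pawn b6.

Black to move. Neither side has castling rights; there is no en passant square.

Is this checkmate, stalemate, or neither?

Black to move; black king on h1.
In check: no.
King squares — g1: attacked by Rg4; g2: attacked by Rg4; h2: attacked by Qf4.
Legal moves for Black: none.
Not in check and no legal moves → stalemate.

stalemate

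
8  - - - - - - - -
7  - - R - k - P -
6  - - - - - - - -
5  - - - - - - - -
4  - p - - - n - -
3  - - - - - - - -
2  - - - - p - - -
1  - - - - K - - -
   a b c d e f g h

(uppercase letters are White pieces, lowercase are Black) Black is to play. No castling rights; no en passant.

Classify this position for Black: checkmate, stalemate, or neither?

neither

Black to move; black king on e7.
In check: yes, from the white rook on c7.
Legal moves for Black: Ke8, Kd8, Kf6, Ke6, Kd6.
Black is in check but has 5 legal moves → neither.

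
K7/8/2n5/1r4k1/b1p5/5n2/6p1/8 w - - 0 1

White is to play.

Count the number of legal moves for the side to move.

White to move; king on a8.
In check: no.
Legal moves: none.
Count: 0.

0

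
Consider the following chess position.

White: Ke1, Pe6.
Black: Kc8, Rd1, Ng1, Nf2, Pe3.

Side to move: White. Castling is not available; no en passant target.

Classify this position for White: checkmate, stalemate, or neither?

White to move; white king on e1.
In check: yes, from the black rook on d1.
King squares — d1: attacked by Nf2; f1: attacked by Rd1; d2: attacked by Rd1; e2: attacked by Ng1; f2: attacked by Pe3.
Legal moves for White: none.
In check with no legal moves → checkmate.

checkmate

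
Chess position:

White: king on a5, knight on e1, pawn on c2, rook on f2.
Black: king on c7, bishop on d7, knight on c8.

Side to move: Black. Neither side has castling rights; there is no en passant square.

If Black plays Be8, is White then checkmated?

no

After Be8: white king on a5; in check: no.
White is not in check, so this cannot be checkmate.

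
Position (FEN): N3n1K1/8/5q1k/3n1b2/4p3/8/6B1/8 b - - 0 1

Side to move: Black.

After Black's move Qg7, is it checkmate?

yes

After Qg7: white king on g8; in check: yes, from the black queen on g7.
King squares — f7: attacked by Qg7; g7: attacked by Kh6; h7: attacked by Bf5; f8: attacked by Qg7; h8: attacked by Qg7.
White has no legal moves → checkmate.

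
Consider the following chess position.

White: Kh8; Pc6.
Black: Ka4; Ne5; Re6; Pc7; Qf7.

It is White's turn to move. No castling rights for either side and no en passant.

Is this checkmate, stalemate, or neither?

White to move; white king on h8.
In check: no.
King squares — g7: attacked by Qf7; h7: attacked by Qf7; g8: attacked by Qf7.
Legal moves for White: none.
Not in check and no legal moves → stalemate.

stalemate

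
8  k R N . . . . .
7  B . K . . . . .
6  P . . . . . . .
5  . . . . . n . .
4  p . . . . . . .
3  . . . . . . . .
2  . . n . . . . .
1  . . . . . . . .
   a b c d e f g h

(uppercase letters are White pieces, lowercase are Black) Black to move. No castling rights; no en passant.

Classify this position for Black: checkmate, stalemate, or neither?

checkmate

Black to move; black king on a8.
In check: yes, from the white rook on b8.
King squares — a7: attacked by Nc8; b7: attacked by Pa6; b8: attacked by Ba7.
Legal moves for Black: none.
In check with no legal moves → checkmate.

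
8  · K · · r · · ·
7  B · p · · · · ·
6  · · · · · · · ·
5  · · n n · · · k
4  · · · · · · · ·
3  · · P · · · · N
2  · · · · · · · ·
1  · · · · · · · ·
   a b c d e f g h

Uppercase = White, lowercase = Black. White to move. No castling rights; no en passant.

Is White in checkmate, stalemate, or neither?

checkmate

White to move; white king on b8.
In check: yes, from the black rook on e8.
King squares — a7: own bishop; b7: attacked by Nc5; c7: attacked by Nd5; a8: attacked by Re8; c8: attacked by Re8.
Legal moves for White: none.
In check with no legal moves → checkmate.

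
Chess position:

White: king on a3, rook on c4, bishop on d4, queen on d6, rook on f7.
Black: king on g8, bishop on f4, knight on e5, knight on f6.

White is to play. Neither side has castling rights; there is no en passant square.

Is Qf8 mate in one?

yes

After Qf8: black king on g8; in check: yes, from the white queen on f8.
King squares — f7: attacked by Qf8; g7: attacked by Rf7; h7: attacked by Rf7; f8: attacked by Rf7; h8: attacked by Qf8.
Black has no legal moves → checkmate.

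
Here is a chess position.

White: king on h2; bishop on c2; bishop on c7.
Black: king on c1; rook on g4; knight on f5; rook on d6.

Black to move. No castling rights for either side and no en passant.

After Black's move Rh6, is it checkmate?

yes

After Rh6: white king on h2; in check: yes, from the black rook on h6.
King squares — g1: attacked by Rg4; h1: attacked by Rh6; g2: attacked by Rg4; g3: attacked by Rg4; h3: attacked by Rh6.
White has no legal moves → checkmate.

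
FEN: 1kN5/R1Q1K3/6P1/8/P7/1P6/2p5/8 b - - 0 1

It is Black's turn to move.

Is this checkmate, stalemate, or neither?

checkmate

Black to move; black king on b8.
In check: yes, from the white queen on c7.
King squares — a7: attacked by Qc7; b7: attacked by Ra7; c7: attacked by Ra7; a8: attacked by Ra7; c8: attacked by Qc7.
Legal moves for Black: none.
In check with no legal moves → checkmate.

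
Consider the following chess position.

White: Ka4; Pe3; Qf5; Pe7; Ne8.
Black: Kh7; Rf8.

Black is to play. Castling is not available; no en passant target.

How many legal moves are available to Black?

Black to move; king on h7.
In check: yes, from the white queen on f5.
Legal moves: Kh8, Kg8, Kh6, Rxf5.
Count: 4.

4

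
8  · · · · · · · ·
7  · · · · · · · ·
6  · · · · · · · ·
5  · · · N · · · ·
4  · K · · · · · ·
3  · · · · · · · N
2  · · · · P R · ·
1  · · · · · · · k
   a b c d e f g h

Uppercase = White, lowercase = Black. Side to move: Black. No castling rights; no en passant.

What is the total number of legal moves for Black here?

0

Black to move; king on h1.
In check: no.
Legal moves: none.
Count: 0.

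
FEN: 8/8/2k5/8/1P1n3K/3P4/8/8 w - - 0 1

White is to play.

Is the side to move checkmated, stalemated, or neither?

neither

White to move; white king on h4.
In check: no.
Legal moves for White: Kh5, Kg5, Kg4, Kh3, Kg3, b5+.
White has 6 legal moves and is not in check → neither.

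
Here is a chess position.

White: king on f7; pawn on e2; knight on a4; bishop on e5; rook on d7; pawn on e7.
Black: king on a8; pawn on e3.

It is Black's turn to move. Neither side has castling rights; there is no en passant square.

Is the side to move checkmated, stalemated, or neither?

stalemate

Black to move; black king on a8.
In check: no.
King squares — a7: attacked by Rd7; b7: attacked by Rd7; b8: attacked by Be5.
Legal moves for Black: none.
Not in check and no legal moves → stalemate.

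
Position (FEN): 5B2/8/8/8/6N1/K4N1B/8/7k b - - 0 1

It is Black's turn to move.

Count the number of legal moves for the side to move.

Black to move; king on h1.
In check: no.
Legal moves: none.
Count: 0.

0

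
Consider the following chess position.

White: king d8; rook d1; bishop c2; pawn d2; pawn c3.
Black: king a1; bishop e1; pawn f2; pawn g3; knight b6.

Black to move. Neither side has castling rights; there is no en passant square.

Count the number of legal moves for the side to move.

2

Black to move; king on a1.
In check: yes, from the white rook on d1.
Legal moves: Kb2, Ka2.
Count: 2.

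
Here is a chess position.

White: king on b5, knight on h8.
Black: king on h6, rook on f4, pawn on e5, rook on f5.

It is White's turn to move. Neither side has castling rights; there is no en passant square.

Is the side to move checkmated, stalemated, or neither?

neither

White to move; white king on b5.
In check: no.
Legal moves for White: Nf7+, Ng6, Kc6, Kb6, Ka6, Kc5, Ka5.
White has 7 legal moves and is not in check → neither.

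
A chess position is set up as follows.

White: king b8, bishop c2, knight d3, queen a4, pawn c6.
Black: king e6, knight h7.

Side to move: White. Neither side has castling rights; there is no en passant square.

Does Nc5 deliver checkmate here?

After Nc5: black king on e6; in check: yes, from the white knight on c5.
Black has 6 legal replies: Kf7, Ke7, Kf6, Kd6, Ke5, Kd5.
In check but a legal move exists → not checkmate.

no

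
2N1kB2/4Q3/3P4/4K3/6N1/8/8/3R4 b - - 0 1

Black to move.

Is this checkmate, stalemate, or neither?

checkmate

Black to move; black king on e8.
In check: yes, from the white queen on e7.
King squares — d7: attacked by Qe7; e7: attacked by Pd6; f7: attacked by Qe7; d8: attacked by Qe7; f8: attacked by Qe7.
Legal moves for Black: none.
In check with no legal moves → checkmate.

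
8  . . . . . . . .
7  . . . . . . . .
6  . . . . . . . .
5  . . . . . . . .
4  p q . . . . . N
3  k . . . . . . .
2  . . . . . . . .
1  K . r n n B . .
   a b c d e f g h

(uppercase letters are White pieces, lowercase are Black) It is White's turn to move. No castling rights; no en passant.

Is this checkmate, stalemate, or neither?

White to move; white king on a1.
In check: yes, from the black rook on c1.
King squares — b1: attacked by Rc1; a2: attacked by Ka3; b2: attacked by Nd1.
Legal moves for White: none.
In check with no legal moves → checkmate.

checkmate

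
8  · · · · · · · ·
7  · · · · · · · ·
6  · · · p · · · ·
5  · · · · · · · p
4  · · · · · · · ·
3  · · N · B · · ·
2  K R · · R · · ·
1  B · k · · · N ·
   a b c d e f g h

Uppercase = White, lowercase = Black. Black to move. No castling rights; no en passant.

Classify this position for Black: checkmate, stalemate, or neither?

Black to move; black king on c1.
In check: yes, from the white bishop on e3.
King squares — b1: attacked by Ka2; d1: attacked by Nc3; b2: attacked by Ba1; c2: attacked by Rb2; d2: attacked by Rb2.
Legal moves for Black: none.
In check with no legal moves → checkmate.

checkmate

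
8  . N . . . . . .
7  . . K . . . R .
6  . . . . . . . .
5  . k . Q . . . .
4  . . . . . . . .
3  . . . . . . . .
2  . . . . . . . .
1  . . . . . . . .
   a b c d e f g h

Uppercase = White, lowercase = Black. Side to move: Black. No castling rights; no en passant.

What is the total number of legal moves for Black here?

Black to move; king on b5.
In check: yes, from the white queen on d5.
Legal moves: Kb4, Ka4.
Count: 2.

2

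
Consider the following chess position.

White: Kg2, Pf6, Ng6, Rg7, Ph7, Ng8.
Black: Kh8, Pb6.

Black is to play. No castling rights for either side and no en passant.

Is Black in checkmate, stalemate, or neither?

Black to move; black king on h8.
In check: yes, from the white knight on g6.
King squares — g7: attacked by Pf6; h7: attacked by Rg7; g8: attacked by Rg7.
Legal moves for Black: none.
In check with no legal moves → checkmate.

checkmate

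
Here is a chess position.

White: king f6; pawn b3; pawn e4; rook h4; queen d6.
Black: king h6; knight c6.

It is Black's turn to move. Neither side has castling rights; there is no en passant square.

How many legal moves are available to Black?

Black to move; king on h6.
In check: yes, from the white rook on h4.
Legal moves: none.
Count: 0.

0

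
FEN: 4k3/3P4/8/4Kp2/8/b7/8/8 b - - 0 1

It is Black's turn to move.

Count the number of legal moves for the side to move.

Black to move; king on e8.
In check: yes, from the white pawn on d7.
Legal moves: Kf8, Kd8, Kf7, Ke7, Kxd7.
Count: 5.

5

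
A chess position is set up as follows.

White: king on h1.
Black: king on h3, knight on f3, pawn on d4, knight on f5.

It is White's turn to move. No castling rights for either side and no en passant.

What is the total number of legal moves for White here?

White to move; king on h1.
In check: no.
Legal moves: none.
Count: 0.

0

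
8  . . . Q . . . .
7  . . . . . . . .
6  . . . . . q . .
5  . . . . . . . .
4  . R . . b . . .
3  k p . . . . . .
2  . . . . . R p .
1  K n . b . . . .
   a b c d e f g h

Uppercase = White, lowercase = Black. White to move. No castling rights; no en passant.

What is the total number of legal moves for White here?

5

White to move; king on a1.
In check: yes, from the black queen on f6.
Legal moves: Qxf6, Qd4, Rd4, Rxf6, Rb2.
Count: 5.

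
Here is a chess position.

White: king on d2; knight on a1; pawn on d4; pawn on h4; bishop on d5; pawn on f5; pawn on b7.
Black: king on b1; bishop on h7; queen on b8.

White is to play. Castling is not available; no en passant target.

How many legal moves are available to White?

White to move; king on d2.
In check: no.
Legal moves: Bg8, Bf7, Be6, Bc6, Be4+, Bc4, Bf3, Bb3, Bg2, Ba2+, Bh1, Ke3, Kd3, Kc3, Ke2, Ke1, Kd1, Nb3, Nc2, f6, h5.
Count: 21.

21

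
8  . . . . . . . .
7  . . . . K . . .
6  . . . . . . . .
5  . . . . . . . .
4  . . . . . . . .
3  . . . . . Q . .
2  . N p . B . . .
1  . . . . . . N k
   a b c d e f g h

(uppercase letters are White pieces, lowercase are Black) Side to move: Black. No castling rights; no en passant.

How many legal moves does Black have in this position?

Black to move; king on h1.
In check: yes, from the white queen on f3.
Legal moves: Kh2, Kxg1.
Count: 2.

2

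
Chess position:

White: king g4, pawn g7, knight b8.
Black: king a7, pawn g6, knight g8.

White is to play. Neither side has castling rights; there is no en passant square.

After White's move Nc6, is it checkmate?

no

After Nc6: black king on a7; in check: yes, from the white knight on c6.
Black has 4 legal replies: Ka8, Kb7, Kb6, Ka6.
In check but a legal move exists → not checkmate.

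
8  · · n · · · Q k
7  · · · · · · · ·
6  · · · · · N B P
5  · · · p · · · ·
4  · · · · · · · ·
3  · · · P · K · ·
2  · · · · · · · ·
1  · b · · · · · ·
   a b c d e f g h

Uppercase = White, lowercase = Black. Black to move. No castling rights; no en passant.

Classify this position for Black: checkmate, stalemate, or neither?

Black to move; black king on h8.
In check: yes, from the white queen on g8.
King squares — g7: attacked by Ph6; h7: attacked by Nf6; g8: attacked by Nf6.
Legal moves for Black: none.
In check with no legal moves → checkmate.

checkmate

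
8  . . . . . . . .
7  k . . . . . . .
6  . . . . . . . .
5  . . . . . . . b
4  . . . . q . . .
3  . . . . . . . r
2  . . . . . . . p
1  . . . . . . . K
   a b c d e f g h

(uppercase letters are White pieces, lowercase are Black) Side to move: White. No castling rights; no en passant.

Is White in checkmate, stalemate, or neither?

White to move; white king on h1.
In check: yes, from the black queen on e4.
King squares — g1: attacked by Ph2; g2: attacked by Qe4; h2: attacked by Rh3.
Legal moves for White: none.
In check with no legal moves → checkmate.

checkmate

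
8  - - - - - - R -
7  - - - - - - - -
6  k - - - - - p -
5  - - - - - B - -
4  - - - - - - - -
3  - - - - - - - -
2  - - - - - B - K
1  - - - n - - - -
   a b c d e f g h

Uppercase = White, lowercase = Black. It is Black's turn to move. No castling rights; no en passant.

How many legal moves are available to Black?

9

Black to move; king on a6.
In check: no.
Legal moves: Kb7, Kb5, Ka5, Ne3, Nc3, Nxf2, Nb2, gxf5, g5.
Count: 9.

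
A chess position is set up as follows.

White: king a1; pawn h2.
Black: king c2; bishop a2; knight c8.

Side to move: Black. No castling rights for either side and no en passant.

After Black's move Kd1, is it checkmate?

no

After Kd1: white king on a1; in check: no.
White is not in check, so this cannot be checkmate.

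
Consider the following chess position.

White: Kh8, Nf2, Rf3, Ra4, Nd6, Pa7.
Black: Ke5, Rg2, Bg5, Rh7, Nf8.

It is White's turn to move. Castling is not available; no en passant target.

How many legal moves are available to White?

1

White to move; king on h8.
In check: yes, from the black rook on h7.
Legal moves: Kg8.
Count: 1.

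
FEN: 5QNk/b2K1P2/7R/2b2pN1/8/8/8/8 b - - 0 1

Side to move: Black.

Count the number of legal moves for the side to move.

0

Black to move; king on h8.
In check: yes, from the white rook on h6.
Legal moves: none.
Count: 0.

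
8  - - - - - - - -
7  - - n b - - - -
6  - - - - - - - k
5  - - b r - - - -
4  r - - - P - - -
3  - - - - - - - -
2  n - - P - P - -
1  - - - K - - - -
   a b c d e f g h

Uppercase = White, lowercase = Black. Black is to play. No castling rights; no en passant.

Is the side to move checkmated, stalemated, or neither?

Black to move; black king on h6.
In check: no.
Legal moves for Black include: Be8, Bc8, Be6, Bc6, Bf5, Bb5, Bg4+, Bh3, Ne8, Na8, Ne6, Na6, Nb5, Kh7, Kg7, Kg6, Kh5, Kg5, ... (list truncated; more exist).
Black has legal moves and is not in check → neither.

neither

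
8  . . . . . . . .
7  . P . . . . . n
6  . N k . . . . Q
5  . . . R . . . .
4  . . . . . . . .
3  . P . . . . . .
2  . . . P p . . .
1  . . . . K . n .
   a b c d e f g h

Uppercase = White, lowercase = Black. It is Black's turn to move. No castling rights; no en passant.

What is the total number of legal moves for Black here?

3

Black to move; king on c6.
In check: yes, from the white queen on h6.
Legal moves: Kc7, Kxb7, Nf6.
Count: 3.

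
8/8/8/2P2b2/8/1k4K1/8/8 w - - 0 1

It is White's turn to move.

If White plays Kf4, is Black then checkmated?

no

After Kf4: black king on b3; in check: no.
Black is not in check, so this cannot be checkmate.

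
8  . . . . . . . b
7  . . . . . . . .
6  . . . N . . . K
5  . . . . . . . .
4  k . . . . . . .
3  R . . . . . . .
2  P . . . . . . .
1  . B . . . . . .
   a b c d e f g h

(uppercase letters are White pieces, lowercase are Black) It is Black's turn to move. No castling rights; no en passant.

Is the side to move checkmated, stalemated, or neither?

neither

Black to move; black king on a4.
In check: yes, from the white rook on a3.
Legal moves for Black: Kb4, Kxa3.
Black is in check but has 2 legal moves → neither.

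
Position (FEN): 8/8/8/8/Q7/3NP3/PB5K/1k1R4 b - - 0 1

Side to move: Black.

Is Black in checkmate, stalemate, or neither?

Black to move; black king on b1.
In check: yes, from the white rook on d1.
King squares — a1: attacked by Rd1; c1: attacked by Rd1; a2: attacked by Qa4; b2: attacked by Nd3; c2: attacked by Qa4.
Legal moves for Black: none.
In check with no legal moves → checkmate.

checkmate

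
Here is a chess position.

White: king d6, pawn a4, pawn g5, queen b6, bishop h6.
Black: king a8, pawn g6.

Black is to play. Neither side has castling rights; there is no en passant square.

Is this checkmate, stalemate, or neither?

stalemate

Black to move; black king on a8.
In check: no.
King squares — a7: attacked by Qb6; b7: attacked by Qb6; b8: attacked by Qb6.
Legal moves for Black: none.
Not in check and no legal moves → stalemate.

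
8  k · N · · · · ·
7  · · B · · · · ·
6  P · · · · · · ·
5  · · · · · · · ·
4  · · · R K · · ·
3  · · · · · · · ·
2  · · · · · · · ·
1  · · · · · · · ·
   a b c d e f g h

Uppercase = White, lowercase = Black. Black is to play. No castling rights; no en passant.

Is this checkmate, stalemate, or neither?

stalemate

Black to move; black king on a8.
In check: no.
King squares — a7: attacked by Nc8; b7: attacked by Pa6; b8: attacked by Bc7.
Legal moves for Black: none.
Not in check and no legal moves → stalemate.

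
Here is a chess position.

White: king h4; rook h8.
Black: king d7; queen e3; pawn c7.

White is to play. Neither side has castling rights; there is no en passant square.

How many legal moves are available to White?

12

White to move; king on h4.
In check: no.
Legal moves: Rg8, Rf8, Re8, Rd8+, Rc8, Rb8, Ra8, Rh7+, Rh6, Rh5, Kh5, Kg4.
Count: 12.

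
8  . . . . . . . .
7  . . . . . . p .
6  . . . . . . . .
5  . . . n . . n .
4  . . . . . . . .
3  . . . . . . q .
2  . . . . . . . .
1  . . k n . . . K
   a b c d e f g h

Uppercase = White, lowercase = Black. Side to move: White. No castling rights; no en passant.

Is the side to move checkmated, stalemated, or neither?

White to move; white king on h1.
In check: no.
King squares — g1: attacked by Qg3; g2: attacked by Qg3; h2: attacked by Qg3.
Legal moves for White: none.
Not in check and no legal moves → stalemate.

stalemate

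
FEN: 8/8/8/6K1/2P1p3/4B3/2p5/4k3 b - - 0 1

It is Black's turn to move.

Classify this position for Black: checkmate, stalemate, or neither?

Black to move; black king on e1.
In check: no.
Legal moves for Black: Ke2, Kf1, Kd1, c1=Q, c1=R, c1=B, c1=N.
Black has 7 legal moves and is not in check → neither.

neither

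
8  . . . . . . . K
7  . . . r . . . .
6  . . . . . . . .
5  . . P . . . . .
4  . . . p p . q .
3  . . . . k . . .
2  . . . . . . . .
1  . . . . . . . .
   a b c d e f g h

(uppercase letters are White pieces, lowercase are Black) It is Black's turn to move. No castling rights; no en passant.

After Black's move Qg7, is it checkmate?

yes

After Qg7: white king on h8; in check: yes, from the black queen on g7.
King squares — g7: attacked by Rd7; h7: attacked by Qg7; g8: attacked by Qg7.
White has no legal moves → checkmate.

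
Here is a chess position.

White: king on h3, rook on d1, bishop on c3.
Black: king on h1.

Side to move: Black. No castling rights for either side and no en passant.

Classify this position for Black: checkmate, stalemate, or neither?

Black to move; black king on h1.
In check: yes, from the white rook on d1.
King squares — g1: attacked by Rd1; g2: attacked by Kh3; h2: attacked by Kh3.
Legal moves for Black: none.
In check with no legal moves → checkmate.

checkmate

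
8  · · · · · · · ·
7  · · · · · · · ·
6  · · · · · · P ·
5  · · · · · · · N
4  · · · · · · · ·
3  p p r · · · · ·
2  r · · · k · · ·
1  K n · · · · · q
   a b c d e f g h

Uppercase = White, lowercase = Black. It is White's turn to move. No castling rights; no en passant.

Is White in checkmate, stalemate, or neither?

White to move; white king on a1.
In check: yes, from the black rook on a2.
King squares — b1: attacked by Qh1; a2: attacked by Pb3; b2: attacked by Ra2.
Legal moves for White: none.
In check with no legal moves → checkmate.

checkmate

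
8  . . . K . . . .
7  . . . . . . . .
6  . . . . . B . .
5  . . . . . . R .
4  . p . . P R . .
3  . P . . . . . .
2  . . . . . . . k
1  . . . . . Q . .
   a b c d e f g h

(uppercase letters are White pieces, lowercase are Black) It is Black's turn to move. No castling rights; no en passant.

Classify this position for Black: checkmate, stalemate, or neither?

stalemate

Black to move; black king on h2.
In check: no.
King squares — g1: attacked by Qf1; h1: attacked by Qf1; g2: attacked by Qf1; g3: attacked by Rg5; h3: attacked by Qf1.
Legal moves for Black: none.
Not in check and no legal moves → stalemate.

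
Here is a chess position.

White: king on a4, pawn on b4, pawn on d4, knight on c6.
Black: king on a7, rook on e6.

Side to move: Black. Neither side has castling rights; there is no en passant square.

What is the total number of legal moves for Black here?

Black to move; king on a7.
In check: yes, from the white knight on c6.
Legal moves: Ka8, Kb7, Kb6, Ka6, Rxc6.
Count: 5.

5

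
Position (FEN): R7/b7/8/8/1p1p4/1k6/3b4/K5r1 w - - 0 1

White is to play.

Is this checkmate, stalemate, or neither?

checkmate

White to move; white king on a1.
In check: yes, from the black rook on g1.
King squares — b1: attacked by Rg1; a2: attacked by Kb3; b2: attacked by Kb3.
Legal moves for White: none.
In check with no legal moves → checkmate.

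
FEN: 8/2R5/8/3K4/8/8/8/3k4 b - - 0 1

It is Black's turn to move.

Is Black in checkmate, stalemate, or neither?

neither

Black to move; black king on d1.
In check: no.
Legal moves for Black: Ke2, Kd2, Ke1.
Black has 3 legal moves and is not in check → neither.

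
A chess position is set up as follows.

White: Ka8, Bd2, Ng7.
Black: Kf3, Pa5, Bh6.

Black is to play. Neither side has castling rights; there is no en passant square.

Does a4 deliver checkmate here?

no

After a4: white king on a8; in check: no.
White is not in check, so this cannot be checkmate.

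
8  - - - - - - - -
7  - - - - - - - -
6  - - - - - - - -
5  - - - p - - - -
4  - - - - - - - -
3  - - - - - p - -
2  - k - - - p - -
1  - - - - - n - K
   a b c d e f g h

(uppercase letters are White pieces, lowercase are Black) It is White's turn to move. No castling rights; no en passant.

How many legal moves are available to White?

0

White to move; king on h1.
In check: no.
Legal moves: none.
Count: 0.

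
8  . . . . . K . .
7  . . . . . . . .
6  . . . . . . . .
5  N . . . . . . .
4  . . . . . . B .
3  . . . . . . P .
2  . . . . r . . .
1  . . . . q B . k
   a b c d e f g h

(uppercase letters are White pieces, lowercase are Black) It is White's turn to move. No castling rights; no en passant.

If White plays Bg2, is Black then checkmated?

After Bg2: black king on h1; in check: yes, from the white bishop on g2.
Black has 4 legal replies: Kh2, Kxg2, Kg1, Rxg2.
In check but a legal move exists → not checkmate.

no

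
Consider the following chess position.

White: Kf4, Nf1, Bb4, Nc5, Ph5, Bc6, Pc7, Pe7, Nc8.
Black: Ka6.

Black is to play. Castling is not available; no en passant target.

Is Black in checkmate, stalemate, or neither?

checkmate

Black to move; black king on a6.
In check: yes, from the white knight on c5.
King squares — a5: attacked by Bb4; b5: attacked by Bc6; b6: attacked by Nc8; a7: attacked by Nc8; b7: attacked by Nc5.
Legal moves for Black: none.
In check with no legal moves → checkmate.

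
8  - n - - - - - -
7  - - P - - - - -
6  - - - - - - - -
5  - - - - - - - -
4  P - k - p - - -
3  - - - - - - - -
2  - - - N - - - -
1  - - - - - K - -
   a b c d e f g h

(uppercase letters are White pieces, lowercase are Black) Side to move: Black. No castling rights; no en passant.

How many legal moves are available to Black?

6

Black to move; king on c4.
In check: yes, from the white knight on d2.
Legal moves: Kd5, Kc5, Kd4, Kb4, Kd3, Kc3.
Count: 6.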